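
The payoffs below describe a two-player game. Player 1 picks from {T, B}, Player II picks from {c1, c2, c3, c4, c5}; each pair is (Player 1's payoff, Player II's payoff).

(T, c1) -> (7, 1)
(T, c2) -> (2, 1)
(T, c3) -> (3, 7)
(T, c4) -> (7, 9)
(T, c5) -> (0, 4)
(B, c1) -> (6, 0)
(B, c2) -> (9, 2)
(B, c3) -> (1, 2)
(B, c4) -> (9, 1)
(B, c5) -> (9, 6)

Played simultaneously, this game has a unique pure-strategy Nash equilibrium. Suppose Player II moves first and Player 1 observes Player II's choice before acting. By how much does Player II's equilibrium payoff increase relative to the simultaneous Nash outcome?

1

Backward induction with Player II moving first.
- c1: Player 1 compares 7, 6 and picks T; Player II would get 1.
- c2: Player 1 compares 2, 9 and picks B; Player II would get 2.
- c3: Player 1 compares 3, 1 and picks T; Player II would get 7.
- c4: Player 1 compares 7, 9 and picks B; Player II would get 1.
- c5: Player 1 compares 0, 9 and picks B; Player II would get 6.
Player II's induced payoffs are 1, 2, 7, 1, 6, so Player II commits to c3. Subgame-perfect outcome: (T, c3) with payoffs (3, 7).
Under simultaneous play:
Player 1's best replies: c1→T; c2→B; c3→T; c4→B; c5→B.
Player II's best replies: T→c4; B→c5.
The unique mutual best reply is (B, c5), giving (9, 6).
Player II's commitment gain: 7 − 6 = 1.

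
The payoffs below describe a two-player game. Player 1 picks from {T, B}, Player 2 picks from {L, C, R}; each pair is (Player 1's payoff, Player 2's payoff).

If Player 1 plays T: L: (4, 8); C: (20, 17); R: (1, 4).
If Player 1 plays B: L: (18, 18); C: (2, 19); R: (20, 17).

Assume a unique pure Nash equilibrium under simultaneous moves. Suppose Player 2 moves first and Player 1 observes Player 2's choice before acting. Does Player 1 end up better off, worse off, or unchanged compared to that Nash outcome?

Solve by backward induction (Player 2 leads).
- L: Player 1 compares 4, 18 and picks B; Player 2 would get 18.
- C: Player 1 compares 20, 2 and picks T; Player 2 would get 17.
- R: Player 1 compares 1, 20 and picks B; Player 2 would get 17.
Player 2's induced payoffs are 18, 17, 17, so Player 2 commits to L. Subgame-perfect outcome: (B, L) with payoffs (18, 18).
For the simultaneous game, intersect best replies.
Player 1's best replies: L→B; C→T; R→B.
Player 2's best replies: T→C; B→C.
Only (T, C) has each player best-responding; Nash payoffs (20, 17).
Player 1 earns 18 sequentially versus 20 at the Nash outcome: worse off.

worse off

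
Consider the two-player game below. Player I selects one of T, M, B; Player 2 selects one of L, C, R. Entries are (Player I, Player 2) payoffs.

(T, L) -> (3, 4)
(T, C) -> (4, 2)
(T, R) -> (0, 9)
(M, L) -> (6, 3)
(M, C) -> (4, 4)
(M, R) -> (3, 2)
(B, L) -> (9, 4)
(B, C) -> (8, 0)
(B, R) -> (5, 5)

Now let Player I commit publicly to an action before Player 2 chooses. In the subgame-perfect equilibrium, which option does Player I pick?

Work backward from Player 2's decision.
- T: Player 2 compares 4, 2, 9 and picks R; Player I would get 0.
- M: Player 2 compares 3, 4, 2 and picks C; Player I would get 4.
- B: Player 2 compares 4, 0, 5 and picks R; Player I would get 5.
Maximizing over 0, 4, 5, Player I chooses B. Subgame-perfect outcome: (B, R) with payoffs (5, 5).

B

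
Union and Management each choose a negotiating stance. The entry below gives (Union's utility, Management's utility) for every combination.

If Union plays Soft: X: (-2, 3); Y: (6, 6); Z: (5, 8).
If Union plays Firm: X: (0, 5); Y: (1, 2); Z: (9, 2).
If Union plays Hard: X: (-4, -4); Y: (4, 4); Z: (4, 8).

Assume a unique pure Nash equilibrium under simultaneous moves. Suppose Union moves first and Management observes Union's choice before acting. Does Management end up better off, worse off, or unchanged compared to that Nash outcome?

Backward induction with Union moving first.
- Soft: BR = Z, leader payoff 5.
- Firm: BR = X, leader payoff 0.
- Hard: BR = Z, leader payoff 4.
Among 5, 0, 4, the best is 5 at Soft. Subgame-perfect outcome: (Soft, Z) with payoffs (5, 8).
For the simultaneous game, intersect best replies.
Union's best replies: X→Firm; Y→Soft; Z→Firm.
Management's best replies: Soft→Z; Firm→X; Hard→Z.
The unique mutual best reply is (Firm, X), giving (0, 5).
Management earns 8 sequentially versus 5 at the Nash outcome: better off.

better off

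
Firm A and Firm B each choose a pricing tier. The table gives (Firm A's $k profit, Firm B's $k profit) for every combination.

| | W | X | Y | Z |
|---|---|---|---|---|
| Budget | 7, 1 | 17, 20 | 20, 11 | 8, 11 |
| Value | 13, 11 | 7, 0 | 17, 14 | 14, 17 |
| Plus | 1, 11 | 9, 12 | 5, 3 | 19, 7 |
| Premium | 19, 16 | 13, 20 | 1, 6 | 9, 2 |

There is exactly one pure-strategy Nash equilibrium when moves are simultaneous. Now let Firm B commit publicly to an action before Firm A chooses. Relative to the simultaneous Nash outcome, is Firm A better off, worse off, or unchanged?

Work backward from Firm A's decision.
- W → Firm A plays Premium (best of 7, 13, 1, 19); Firm B gets 16.
- X → Firm A plays Budget (best of 17, 7, 9, 13); Firm B gets 20.
- Y → Firm A plays Budget (best of 20, 17, 5, 1); Firm B gets 11.
- Z → Firm A plays Plus (best of 8, 14, 19, 9); Firm B gets 7.
Maximizing over 16, 20, 11, 7, Firm B chooses X. Subgame-perfect outcome: (Budget, X) with payoffs (17, 20).
For the simultaneous game, intersect best replies.
Firm A's best replies: W→Premium; X→Budget; Y→Budget; Z→Plus.
Firm B's best replies: Budget→X; Value→Z; Plus→X; Premium→X.
Only (Budget, X) has each player best-responding; Nash payoffs (17, 20).
Firm A earns 17 sequentially versus 17 at the Nash outcome: unchanged.

unchanged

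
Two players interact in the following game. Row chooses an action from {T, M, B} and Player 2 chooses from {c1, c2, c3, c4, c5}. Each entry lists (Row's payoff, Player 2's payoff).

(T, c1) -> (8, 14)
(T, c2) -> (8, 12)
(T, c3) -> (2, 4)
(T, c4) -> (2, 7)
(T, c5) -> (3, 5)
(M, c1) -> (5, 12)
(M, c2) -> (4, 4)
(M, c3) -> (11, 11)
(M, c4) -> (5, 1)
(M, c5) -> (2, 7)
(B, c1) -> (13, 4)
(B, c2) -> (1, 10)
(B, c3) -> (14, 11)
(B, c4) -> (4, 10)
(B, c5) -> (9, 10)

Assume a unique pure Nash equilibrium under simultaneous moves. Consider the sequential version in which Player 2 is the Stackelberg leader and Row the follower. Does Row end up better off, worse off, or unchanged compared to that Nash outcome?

Solve by backward induction (Player 2 leads).
- c1: Row compares 8, 5, 13 and picks B; Player 2 would get 4.
- c2: Row compares 8, 4, 1 and picks T; Player 2 would get 12.
- c3: Row compares 2, 11, 14 and picks B; Player 2 would get 11.
- c4: Row compares 2, 5, 4 and picks M; Player 2 would get 1.
- c5: Row compares 3, 2, 9 and picks B; Player 2 would get 10.
Player 2's induced payoffs are 4, 12, 11, 1, 10, so Player 2 commits to c2. Subgame-perfect outcome: (T, c2) with payoffs (8, 12).
Now find the simultaneous Nash equilibrium.
Row's best replies: c1→B; c2→T; c3→B; c4→M; c5→B.
Player 2's best replies: T→c1; M→c1; B→c3.
The unique mutual best reply is (B, c3), giving (14, 11).
Row earns 8 sequentially versus 14 at the Nash outcome: worse off.

worse off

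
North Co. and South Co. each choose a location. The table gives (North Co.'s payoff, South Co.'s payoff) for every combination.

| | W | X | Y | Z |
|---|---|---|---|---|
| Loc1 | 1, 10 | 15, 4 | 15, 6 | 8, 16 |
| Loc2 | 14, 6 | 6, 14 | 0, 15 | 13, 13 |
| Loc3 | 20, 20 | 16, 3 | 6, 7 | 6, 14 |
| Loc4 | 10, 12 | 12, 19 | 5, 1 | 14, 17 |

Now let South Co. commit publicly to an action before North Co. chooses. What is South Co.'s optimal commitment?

W

North Co. best-responds to each possible South Co. move:
- W: BR = Loc3, leader payoff 20.
- X: BR = Loc3, leader payoff 3.
- Y: BR = Loc1, leader payoff 6.
- Z: BR = Loc4, leader payoff 17.
Maximizing over 20, 3, 6, 17, South Co. chooses W. Subgame-perfect outcome: (Loc3, W) with payoffs (20, 20).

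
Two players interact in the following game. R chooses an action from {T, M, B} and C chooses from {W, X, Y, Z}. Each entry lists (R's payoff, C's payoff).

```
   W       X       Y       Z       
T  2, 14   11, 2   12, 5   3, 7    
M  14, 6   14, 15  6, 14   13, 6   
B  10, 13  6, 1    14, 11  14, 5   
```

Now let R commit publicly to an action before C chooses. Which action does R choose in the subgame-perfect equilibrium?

M

Solve by backward induction (R leads).
- T: C compares 14, 2, 5, 7 and picks W; R would get 2.
- M: C compares 6, 15, 14, 6 and picks X; R would get 14.
- B: C compares 13, 1, 11, 5 and picks W; R would get 10.
Maximizing over 2, 14, 10, R chooses M. Subgame-perfect outcome: (M, X) with payoffs (14, 15).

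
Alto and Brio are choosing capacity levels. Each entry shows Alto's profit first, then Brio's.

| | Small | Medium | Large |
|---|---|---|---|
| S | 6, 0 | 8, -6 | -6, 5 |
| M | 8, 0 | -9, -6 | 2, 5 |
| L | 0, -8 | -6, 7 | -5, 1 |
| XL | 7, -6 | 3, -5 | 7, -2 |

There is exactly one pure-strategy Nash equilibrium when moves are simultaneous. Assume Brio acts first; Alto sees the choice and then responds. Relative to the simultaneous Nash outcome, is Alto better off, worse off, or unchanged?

Alto best-responds to each possible Brio move:
- Small: BR = M, leader payoff 0.
- Medium: BR = S, leader payoff -6.
- Large: BR = XL, leader payoff -2.
Brio's induced payoffs are 0, -6, -2, so Brio commits to Small. Subgame-perfect outcome: (M, Small) with payoffs (8, 0).
Under simultaneous play:
Alto's best replies: Small→M; Medium→S; Large→XL.
Brio's best replies: S→Large; M→Large; L→Medium; XL→Large.
Only (XL, Large) has each player best-responding; Nash payoffs (7, -2).
Alto earns 8 sequentially versus 7 at the Nash outcome: better off.

better off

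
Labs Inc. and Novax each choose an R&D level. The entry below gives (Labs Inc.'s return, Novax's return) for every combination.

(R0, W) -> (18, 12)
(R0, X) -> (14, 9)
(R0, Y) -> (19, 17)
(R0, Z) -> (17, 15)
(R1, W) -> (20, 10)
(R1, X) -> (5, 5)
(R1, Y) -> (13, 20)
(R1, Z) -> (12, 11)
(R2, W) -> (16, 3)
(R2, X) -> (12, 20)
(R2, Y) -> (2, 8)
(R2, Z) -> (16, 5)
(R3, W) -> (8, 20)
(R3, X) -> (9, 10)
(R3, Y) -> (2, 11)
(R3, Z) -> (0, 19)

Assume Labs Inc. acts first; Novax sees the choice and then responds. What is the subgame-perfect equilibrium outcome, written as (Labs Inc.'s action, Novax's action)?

(R0, Y)

Work backward from Novax's decision.
- R0: BR = Y, leader payoff 19.
- R1: BR = Y, leader payoff 13.
- R2: BR = X, leader payoff 12.
- R3: BR = W, leader payoff 8.
Labs Inc.'s induced payoffs are 19, 13, 12, 8, so Labs Inc. commits to R0. Subgame-perfect outcome: (R0, Y) with payoffs (19, 17).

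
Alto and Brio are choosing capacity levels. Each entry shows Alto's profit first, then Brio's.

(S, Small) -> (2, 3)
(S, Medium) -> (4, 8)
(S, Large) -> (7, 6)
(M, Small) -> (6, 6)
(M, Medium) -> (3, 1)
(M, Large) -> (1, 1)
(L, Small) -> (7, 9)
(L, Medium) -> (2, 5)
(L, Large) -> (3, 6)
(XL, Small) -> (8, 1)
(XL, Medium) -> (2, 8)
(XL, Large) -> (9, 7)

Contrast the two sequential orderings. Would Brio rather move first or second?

second

If Alto leads: Brio's best replies are S→Medium, M→Small, L→Small, XL→Medium; Alto's induced payoffs 4, 6, 7, 2; outcome (L, Small), payoffs (7, 9).
If Brio leads: Alto's best replies are Small→XL, Medium→S, Large→XL; Brio's induced payoffs 1, 8, 7; outcome (S, Medium), payoffs (4, 8).
Brio gets 8 moving first and 9 moving second, so Brio prefers to move second.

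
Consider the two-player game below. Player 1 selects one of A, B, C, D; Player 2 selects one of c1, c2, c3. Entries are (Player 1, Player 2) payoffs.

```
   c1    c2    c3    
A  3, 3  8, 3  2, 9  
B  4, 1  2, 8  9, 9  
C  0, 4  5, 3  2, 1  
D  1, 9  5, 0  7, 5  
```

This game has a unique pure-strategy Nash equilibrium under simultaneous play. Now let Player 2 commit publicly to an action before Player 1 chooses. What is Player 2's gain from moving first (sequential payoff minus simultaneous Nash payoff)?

0

Work backward from Player 1's decision.
- c1 → Player 1 plays B (best of 3, 4, 0, 1); Player 2 gets 1.
- c2 → Player 1 plays A (best of 8, 2, 5, 5); Player 2 gets 3.
- c3 → Player 1 plays B (best of 2, 9, 2, 7); Player 2 gets 9.
Maximizing over 1, 3, 9, Player 2 chooses c3. Subgame-perfect outcome: (B, c3) with payoffs (9, 9).
For the simultaneous game, intersect best replies.
Player 1's best replies: c1→B; c2→A; c3→B.
Player 2's best replies: A→c3; B→c3; C→c1; D→c1.
Only (B, c3) has each player best-responding; Nash payoffs (9, 9).
Player 2's commitment gain: 9 − 9 = 0.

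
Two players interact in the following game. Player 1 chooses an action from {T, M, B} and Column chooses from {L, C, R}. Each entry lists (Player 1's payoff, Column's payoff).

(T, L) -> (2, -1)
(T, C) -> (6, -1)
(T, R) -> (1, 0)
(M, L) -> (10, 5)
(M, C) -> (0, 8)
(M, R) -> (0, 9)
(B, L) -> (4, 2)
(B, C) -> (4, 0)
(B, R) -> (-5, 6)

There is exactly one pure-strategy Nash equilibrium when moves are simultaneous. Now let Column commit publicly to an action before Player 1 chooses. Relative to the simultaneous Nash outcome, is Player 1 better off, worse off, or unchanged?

Work backward from Player 1's decision.
- L: Player 1 compares 2, 10, 4 and picks M; Column would get 5.
- C: Player 1 compares 6, 0, 4 and picks T; Column would get -1.
- R: Player 1 compares 1, 0, -5 and picks T; Column would get 0.
Among 5, -1, 0, the best is 5 at L. Subgame-perfect outcome: (M, L) with payoffs (10, 5).
For the simultaneous game, intersect best replies.
Player 1's best replies: L→M; C→T; R→T.
Column's best replies: T→R; M→R; B→R.
The unique mutual best reply is (T, R), giving (1, 0).
Player 1 earns 10 sequentially versus 1 at the Nash outcome: better off.

better off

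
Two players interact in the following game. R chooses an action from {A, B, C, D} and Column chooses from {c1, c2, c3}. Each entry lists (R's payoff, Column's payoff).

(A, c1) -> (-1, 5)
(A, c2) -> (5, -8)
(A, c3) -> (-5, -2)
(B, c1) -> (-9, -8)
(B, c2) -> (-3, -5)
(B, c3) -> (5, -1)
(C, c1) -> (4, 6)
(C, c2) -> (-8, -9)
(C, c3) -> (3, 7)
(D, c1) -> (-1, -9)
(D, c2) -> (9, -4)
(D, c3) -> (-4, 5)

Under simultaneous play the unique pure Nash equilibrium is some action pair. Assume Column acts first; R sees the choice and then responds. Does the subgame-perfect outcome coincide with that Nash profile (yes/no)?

no

Work backward from R's decision.
- c1 → R plays C (best of -1, -9, 4, -1); Column gets 6.
- c2 → R plays D (best of 5, -3, -8, 9); Column gets -4.
- c3 → R plays B (best of -5, 5, 3, -4); Column gets -1.
Among 6, -4, -1, the best is 6 at c1. Subgame-perfect outcome: (C, c1) with payoffs (4, 6).
Under simultaneous play:
R's best replies: c1→C; c2→D; c3→B.
Column's best replies: A→c1; B→c3; C→c3; D→c3.
Only (B, c3) has each player best-responding; Nash payoffs (5, -1).
Sequential outcome (C, c1) differs from the Nash profile (B, c3).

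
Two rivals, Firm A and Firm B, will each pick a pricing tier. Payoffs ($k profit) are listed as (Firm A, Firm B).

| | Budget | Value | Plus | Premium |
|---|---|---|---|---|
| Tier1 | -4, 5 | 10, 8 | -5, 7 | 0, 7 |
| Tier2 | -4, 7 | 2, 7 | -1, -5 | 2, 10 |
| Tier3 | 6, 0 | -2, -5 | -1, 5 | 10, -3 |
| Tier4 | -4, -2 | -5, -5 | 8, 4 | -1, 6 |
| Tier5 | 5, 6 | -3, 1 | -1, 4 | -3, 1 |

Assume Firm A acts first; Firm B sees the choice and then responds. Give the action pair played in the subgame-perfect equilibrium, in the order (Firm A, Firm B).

Work backward from Firm B's decision.
- Tier1: Firm B compares 5, 8, 7, 7 and picks Value; Firm A would get 10.
- Tier2: Firm B compares 7, 7, -5, 10 and picks Premium; Firm A would get 2.
- Tier3: Firm B compares 0, -5, 5, -3 and picks Plus; Firm A would get -1.
- Tier4: Firm B compares -2, -5, 4, 6 and picks Premium; Firm A would get -1.
- Tier5: Firm B compares 6, 1, 4, 1 and picks Budget; Firm A would get 5.
Maximizing over 10, 2, -1, -1, 5, Firm A chooses Tier1. Subgame-perfect outcome: (Tier1, Value) with payoffs (10, 8).

(Tier1, Value)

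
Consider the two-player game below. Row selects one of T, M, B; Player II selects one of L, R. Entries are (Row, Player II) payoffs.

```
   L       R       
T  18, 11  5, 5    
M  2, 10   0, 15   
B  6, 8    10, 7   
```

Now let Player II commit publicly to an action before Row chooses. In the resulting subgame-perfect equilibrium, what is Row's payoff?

18

Solve by backward induction (Player II leads).
- L → Row plays T (best of 18, 2, 6); Player II gets 11.
- R → Row plays B (best of 5, 0, 10); Player II gets 7.
Player II's induced payoffs are 11, 7, so Player II commits to L. Subgame-perfect outcome: (T, L) with payoffs (18, 11).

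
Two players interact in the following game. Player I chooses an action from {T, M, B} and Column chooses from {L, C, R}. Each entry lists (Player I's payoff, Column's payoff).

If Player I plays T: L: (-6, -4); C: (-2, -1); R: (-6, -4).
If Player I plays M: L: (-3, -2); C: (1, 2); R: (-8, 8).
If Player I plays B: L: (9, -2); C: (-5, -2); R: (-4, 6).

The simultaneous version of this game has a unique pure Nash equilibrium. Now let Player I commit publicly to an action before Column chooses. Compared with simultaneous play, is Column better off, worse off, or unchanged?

Backward induction with Player I moving first.
- T: Column compares -4, -1, -4 and picks C; Player I would get -2.
- M: Column compares -2, 2, 8 and picks R; Player I would get -8.
- B: Column compares -2, -2, 6 and picks R; Player I would get -4.
Player I's induced payoffs are -2, -8, -4, so Player I commits to T. Subgame-perfect outcome: (T, C) with payoffs (-2, -1).
Under simultaneous play:
Player I's best replies: L→B; C→M; R→B.
Column's best replies: T→C; M→R; B→R.
The unique mutual best reply is (B, R), giving (-4, 6).
Column earns -1 sequentially versus 6 at the Nash outcome: worse off.

worse off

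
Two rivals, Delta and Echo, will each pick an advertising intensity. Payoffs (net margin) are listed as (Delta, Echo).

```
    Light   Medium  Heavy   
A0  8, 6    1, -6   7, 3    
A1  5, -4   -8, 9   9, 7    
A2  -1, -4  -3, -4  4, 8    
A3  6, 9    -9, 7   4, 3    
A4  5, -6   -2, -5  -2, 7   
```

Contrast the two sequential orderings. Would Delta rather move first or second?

If Delta leads: Echo's best replies are A0→Light, A1→Medium, A2→Heavy, A3→Light, A4→Heavy; Delta's induced payoffs 8, -8, 4, 6, -2; outcome (A0, Light), payoffs (8, 6).
If Echo leads: Delta's best replies are Light→A0, Medium→A0, Heavy→A1; Echo's induced payoffs 6, -6, 7; outcome (A1, Heavy), payoffs (9, 7).
Delta gets 8 moving first and 9 moving second, so Delta prefers to move second.

second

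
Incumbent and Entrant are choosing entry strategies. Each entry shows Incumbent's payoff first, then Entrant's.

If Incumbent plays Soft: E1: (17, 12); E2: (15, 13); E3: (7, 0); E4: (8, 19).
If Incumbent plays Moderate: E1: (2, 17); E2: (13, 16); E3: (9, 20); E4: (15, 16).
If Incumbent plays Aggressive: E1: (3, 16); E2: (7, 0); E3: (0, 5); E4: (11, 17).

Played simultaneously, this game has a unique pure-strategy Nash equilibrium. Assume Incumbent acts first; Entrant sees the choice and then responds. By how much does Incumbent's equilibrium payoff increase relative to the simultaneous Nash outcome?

2

Backward induction with Incumbent moving first.
- Soft: BR = E4, leader payoff 8.
- Moderate: BR = E3, leader payoff 9.
- Aggressive: BR = E4, leader payoff 11.
Maximizing over 8, 9, 11, Incumbent chooses Aggressive. Subgame-perfect outcome: (Aggressive, E4) with payoffs (11, 17).
Under simultaneous play:
Incumbent's best replies: E1→Soft; E2→Soft; E3→Moderate; E4→Moderate.
Entrant's best replies: Soft→E4; Moderate→E3; Aggressive→E4.
Only (Moderate, E3) has each player best-responding; Nash payoffs (9, 20).
Incumbent's commitment gain: 11 − 9 = 2.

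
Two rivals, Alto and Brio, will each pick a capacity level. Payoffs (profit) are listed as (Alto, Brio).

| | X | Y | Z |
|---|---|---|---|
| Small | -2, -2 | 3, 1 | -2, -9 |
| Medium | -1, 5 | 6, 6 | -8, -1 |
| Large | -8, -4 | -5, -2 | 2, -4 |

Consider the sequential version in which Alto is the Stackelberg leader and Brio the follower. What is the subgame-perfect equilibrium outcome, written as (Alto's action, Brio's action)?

(Medium, Y)

Brio best-responds to each possible Alto move:
- Small: BR = Y, leader payoff 3.
- Medium: BR = Y, leader payoff 6.
- Large: BR = Y, leader payoff -5.
Among 3, 6, -5, the best is 6 at Medium. Subgame-perfect outcome: (Medium, Y) with payoffs (6, 6).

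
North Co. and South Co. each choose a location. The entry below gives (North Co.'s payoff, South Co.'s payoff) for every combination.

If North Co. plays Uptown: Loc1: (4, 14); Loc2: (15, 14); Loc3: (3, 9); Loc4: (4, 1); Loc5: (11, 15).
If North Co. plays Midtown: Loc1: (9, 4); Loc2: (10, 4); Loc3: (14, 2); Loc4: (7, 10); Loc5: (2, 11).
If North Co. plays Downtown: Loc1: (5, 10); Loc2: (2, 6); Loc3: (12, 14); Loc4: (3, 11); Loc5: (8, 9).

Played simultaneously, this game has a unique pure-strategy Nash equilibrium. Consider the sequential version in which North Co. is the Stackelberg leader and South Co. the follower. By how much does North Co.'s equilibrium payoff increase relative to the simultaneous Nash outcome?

South Co. best-responds to each possible North Co. move:
- Uptown → South Co. plays Loc5 (best of 14, 14, 9, 1, 15); North Co. gets 11.
- Midtown → South Co. plays Loc5 (best of 4, 4, 2, 10, 11); North Co. gets 2.
- Downtown → South Co. plays Loc3 (best of 10, 6, 14, 11, 9); North Co. gets 12.
North Co.'s induced payoffs are 11, 2, 12, so North Co. commits to Downtown. Subgame-perfect outcome: (Downtown, Loc3) with payoffs (12, 14).
Under simultaneous play:
North Co.'s best replies: Loc1→Midtown; Loc2→Uptown; Loc3→Midtown; Loc4→Midtown; Loc5→Uptown.
South Co.'s best replies: Uptown→Loc5; Midtown→Loc5; Downtown→Loc3.
Only (Uptown, Loc5) has each player best-responding; Nash payoffs (11, 15).
North Co.'s commitment gain: 12 − 11 = 1.

1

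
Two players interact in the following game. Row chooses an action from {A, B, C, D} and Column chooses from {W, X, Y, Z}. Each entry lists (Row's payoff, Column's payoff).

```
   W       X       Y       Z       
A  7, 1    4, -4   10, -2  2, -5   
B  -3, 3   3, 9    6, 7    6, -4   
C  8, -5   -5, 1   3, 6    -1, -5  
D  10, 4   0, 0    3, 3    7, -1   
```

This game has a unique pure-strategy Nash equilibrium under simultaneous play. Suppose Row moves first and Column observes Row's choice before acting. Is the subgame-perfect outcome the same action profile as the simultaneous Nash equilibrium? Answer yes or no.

yes

Column best-responds to each possible Row move:
- A → Column plays W (best of 1, -4, -2, -5); Row gets 7.
- B → Column plays X (best of 3, 9, 7, -4); Row gets 3.
- C → Column plays Y (best of -5, 1, 6, -5); Row gets 3.
- D → Column plays W (best of 4, 0, 3, -1); Row gets 10.
Row's induced payoffs are 7, 3, 3, 10, so Row commits to D. Subgame-perfect outcome: (D, W) with payoffs (10, 4).
For the simultaneous game, intersect best replies.
Row's best replies: W→D; X→A; Y→A; Z→D.
Column's best replies: A→W; B→X; C→Y; D→W.
The unique mutual best reply is (D, W), giving (10, 4).
Sequential outcome (D, W) coincides with the Nash profile (D, W).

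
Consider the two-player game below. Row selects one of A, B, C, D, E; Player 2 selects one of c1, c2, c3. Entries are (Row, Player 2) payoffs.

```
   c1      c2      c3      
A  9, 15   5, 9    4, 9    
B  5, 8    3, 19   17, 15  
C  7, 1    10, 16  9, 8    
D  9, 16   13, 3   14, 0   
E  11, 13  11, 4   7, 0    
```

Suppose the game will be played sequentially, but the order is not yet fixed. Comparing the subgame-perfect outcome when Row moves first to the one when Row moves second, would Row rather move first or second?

If Row leads: Player 2's best replies are A→c1, B→c2, C→c2, D→c1, E→c1; Row's induced payoffs 9, 3, 10, 9, 11; outcome (E, c1), payoffs (11, 13).
If Player 2 leads: Row's best replies are c1→E, c2→D, c3→B; Player 2's induced payoffs 13, 3, 15; outcome (B, c3), payoffs (17, 15).
Row gets 11 moving first and 17 moving second, so Row prefers to move second.

second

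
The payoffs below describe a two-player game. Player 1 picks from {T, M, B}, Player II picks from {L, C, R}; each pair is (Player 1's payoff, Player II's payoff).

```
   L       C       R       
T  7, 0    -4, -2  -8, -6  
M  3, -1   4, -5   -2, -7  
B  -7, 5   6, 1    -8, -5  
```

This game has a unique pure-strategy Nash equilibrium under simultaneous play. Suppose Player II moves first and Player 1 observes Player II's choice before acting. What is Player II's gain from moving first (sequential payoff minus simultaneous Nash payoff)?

Solve by backward induction (Player II leads).
- L: BR = T, leader payoff 0.
- C: BR = B, leader payoff 1.
- R: BR = M, leader payoff -7.
Among 0, 1, -7, the best is 1 at C. Subgame-perfect outcome: (B, C) with payoffs (6, 1).
For the simultaneous game, intersect best replies.
Player 1's best replies: L→T; C→B; R→M.
Player II's best replies: T→L; M→L; B→L.
Only (T, L) has each player best-responding; Nash payoffs (7, 0).
Player II's commitment gain: 1 − 0 = 1.

1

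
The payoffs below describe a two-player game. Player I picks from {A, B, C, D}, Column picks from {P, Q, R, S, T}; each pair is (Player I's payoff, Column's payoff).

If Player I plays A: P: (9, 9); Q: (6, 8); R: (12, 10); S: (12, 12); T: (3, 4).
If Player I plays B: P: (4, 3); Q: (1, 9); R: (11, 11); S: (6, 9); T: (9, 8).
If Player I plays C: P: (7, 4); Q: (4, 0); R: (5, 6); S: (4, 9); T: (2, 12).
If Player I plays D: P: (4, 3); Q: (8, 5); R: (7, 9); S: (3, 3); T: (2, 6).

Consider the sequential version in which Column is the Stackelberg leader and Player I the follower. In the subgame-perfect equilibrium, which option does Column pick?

S

Work backward from Player I's decision.
- P: Player I compares 9, 4, 7, 4 and picks A; Column would get 9.
- Q: Player I compares 6, 1, 4, 8 and picks D; Column would get 5.
- R: Player I compares 12, 11, 5, 7 and picks A; Column would get 10.
- S: Player I compares 12, 6, 4, 3 and picks A; Column would get 12.
- T: Player I compares 3, 9, 2, 2 and picks B; Column would get 8.
Maximizing over 9, 5, 10, 12, 8, Column chooses S. Subgame-perfect outcome: (A, S) with payoffs (12, 12).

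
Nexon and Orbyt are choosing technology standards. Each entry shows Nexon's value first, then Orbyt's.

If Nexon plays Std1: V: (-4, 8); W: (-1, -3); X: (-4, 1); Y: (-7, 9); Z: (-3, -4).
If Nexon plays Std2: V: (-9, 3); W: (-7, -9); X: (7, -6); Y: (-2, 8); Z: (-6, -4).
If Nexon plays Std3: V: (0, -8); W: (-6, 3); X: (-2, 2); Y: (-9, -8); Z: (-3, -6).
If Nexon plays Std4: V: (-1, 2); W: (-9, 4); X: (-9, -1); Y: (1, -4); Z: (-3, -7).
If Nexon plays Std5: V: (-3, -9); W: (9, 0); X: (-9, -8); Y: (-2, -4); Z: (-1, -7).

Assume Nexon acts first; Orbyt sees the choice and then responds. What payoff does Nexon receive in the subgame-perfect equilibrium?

9

Backward induction with Nexon moving first.
- Std1 → Orbyt plays Y (best of 8, -3, 1, 9, -4); Nexon gets -7.
- Std2 → Orbyt plays Y (best of 3, -9, -6, 8, -4); Nexon gets -2.
- Std3 → Orbyt plays W (best of -8, 3, 2, -8, -6); Nexon gets -6.
- Std4 → Orbyt plays W (best of 2, 4, -1, -4, -7); Nexon gets -9.
- Std5 → Orbyt plays W (best of -9, 0, -8, -4, -7); Nexon gets 9.
Among -7, -2, -6, -9, 9, the best is 9 at Std5. Subgame-perfect outcome: (Std5, W) with payoffs (9, 0).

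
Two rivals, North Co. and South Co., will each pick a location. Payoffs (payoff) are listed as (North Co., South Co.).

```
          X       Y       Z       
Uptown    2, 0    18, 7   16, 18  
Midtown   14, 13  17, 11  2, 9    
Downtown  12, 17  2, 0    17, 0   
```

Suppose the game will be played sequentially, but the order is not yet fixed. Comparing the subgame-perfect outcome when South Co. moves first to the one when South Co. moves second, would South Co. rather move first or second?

If North Co. leads: South Co.'s best replies are Uptown→Z, Midtown→X, Downtown→X; North Co.'s induced payoffs 16, 14, 12; outcome (Uptown, Z), payoffs (16, 18).
If South Co. leads: North Co.'s best replies are X→Midtown, Y→Uptown, Z→Downtown; South Co.'s induced payoffs 13, 7, 0; outcome (Midtown, X), payoffs (14, 13).
South Co. gets 13 moving first and 18 moving second, so South Co. prefers to move second.

second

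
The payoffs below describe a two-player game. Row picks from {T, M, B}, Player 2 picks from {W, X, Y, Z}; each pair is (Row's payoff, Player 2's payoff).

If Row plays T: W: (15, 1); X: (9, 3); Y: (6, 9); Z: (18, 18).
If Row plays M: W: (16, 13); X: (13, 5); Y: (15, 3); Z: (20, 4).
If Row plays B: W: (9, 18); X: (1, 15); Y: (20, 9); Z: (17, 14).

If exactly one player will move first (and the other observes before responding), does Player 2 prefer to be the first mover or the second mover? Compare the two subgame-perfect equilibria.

If Row leads: Player 2's best replies are T→Z, M→W, B→W; Row's induced payoffs 18, 16, 9; outcome (T, Z), payoffs (18, 18).
If Player 2 leads: Row's best replies are W→M, X→M, Y→B, Z→M; Player 2's induced payoffs 13, 5, 9, 4; outcome (M, W), payoffs (16, 13).
Player 2 gets 13 moving first and 18 moving second, so Player 2 prefers to move second.

second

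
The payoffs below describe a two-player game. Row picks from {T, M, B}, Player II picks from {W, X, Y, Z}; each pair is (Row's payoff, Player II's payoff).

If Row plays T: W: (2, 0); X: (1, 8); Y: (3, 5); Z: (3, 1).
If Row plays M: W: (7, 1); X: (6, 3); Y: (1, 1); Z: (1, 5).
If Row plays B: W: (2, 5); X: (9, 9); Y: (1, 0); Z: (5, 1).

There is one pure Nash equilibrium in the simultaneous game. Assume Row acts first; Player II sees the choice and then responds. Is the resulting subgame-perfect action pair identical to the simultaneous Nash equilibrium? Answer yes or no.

Player II best-responds to each possible Row move:
- T: BR = X, leader payoff 1.
- M: BR = Z, leader payoff 1.
- B: BR = X, leader payoff 9.
Row's induced payoffs are 1, 1, 9, so Row commits to B. Subgame-perfect outcome: (B, X) with payoffs (9, 9).
For the simultaneous game, intersect best replies.
Row's best replies: W→M; X→B; Y→T; Z→B.
Player II's best replies: T→X; M→Z; B→X.
Only (B, X) has each player best-responding; Nash payoffs (9, 9).
Sequential outcome (B, X) coincides with the Nash profile (B, X).

yes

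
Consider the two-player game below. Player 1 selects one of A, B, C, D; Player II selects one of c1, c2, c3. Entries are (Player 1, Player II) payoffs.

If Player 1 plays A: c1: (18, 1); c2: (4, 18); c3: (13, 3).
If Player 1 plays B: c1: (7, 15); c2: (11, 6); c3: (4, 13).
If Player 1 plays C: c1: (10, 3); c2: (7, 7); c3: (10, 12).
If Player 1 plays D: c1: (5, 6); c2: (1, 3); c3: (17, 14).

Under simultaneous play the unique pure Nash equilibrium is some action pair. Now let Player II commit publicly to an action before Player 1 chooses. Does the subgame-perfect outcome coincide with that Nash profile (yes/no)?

Backward induction with Player II moving first.
- c1 → Player 1 plays A (best of 18, 7, 10, 5); Player II gets 1.
- c2 → Player 1 plays B (best of 4, 11, 7, 1); Player II gets 6.
- c3 → Player 1 plays D (best of 13, 4, 10, 17); Player II gets 14.
Maximizing over 1, 6, 14, Player II chooses c3. Subgame-perfect outcome: (D, c3) with payoffs (17, 14).
For the simultaneous game, intersect best replies.
Player 1's best replies: c1→A; c2→B; c3→D.
Player II's best replies: A→c2; B→c1; C→c3; D→c3.
The unique mutual best reply is (D, c3), giving (17, 14).
Sequential outcome (D, c3) coincides with the Nash profile (D, c3).

yes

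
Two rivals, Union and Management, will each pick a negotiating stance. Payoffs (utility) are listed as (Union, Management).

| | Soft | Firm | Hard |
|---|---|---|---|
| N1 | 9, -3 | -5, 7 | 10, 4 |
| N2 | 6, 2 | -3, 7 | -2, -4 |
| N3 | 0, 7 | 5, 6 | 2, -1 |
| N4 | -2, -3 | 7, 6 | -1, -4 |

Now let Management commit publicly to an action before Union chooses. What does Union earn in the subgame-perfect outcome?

7

Work backward from Union's decision.
- Soft → Union plays N1 (best of 9, 6, 0, -2); Management gets -3.
- Firm → Union plays N4 (best of -5, -3, 5, 7); Management gets 6.
- Hard → Union plays N1 (best of 10, -2, 2, -1); Management gets 4.
Management's induced payoffs are -3, 6, 4, so Management commits to Firm. Subgame-perfect outcome: (N4, Firm) with payoffs (7, 6).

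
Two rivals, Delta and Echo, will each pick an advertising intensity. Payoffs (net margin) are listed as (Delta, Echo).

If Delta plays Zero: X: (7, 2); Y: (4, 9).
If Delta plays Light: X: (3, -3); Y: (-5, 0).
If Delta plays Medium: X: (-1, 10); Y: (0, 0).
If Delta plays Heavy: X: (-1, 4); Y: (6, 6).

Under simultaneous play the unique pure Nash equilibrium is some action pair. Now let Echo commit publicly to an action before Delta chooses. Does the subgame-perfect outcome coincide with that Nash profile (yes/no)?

Work backward from Delta's decision.
- X: BR = Zero, leader payoff 2.
- Y: BR = Heavy, leader payoff 6.
Maximizing over 2, 6, Echo chooses Y. Subgame-perfect outcome: (Heavy, Y) with payoffs (6, 6).
For the simultaneous game, intersect best replies.
Delta's best replies: X→Zero; Y→Heavy.
Echo's best replies: Zero→Y; Light→Y; Medium→X; Heavy→Y.
Only (Heavy, Y) has each player best-responding; Nash payoffs (6, 6).
Sequential outcome (Heavy, Y) coincides with the Nash profile (Heavy, Y).

yes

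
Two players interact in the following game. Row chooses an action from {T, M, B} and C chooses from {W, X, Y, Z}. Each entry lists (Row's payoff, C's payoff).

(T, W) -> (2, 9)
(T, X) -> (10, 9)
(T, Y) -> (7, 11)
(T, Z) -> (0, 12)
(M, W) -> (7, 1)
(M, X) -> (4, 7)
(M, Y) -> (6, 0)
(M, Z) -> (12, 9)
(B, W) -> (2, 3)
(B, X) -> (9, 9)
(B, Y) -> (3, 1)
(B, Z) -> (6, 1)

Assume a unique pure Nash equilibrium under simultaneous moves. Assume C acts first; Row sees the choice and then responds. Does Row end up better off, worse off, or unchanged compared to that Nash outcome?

worse off

Solve by backward induction (C leads).
- W: BR = M, leader payoff 1.
- X: BR = T, leader payoff 9.
- Y: BR = T, leader payoff 11.
- Z: BR = M, leader payoff 9.
C's induced payoffs are 1, 9, 11, 9, so C commits to Y. Subgame-perfect outcome: (T, Y) with payoffs (7, 11).
Under simultaneous play:
Row's best replies: W→M; X→T; Y→T; Z→M.
C's best replies: T→Z; M→Z; B→X.
The unique mutual best reply is (M, Z), giving (12, 9).
Row earns 7 sequentially versus 12 at the Nash outcome: worse off.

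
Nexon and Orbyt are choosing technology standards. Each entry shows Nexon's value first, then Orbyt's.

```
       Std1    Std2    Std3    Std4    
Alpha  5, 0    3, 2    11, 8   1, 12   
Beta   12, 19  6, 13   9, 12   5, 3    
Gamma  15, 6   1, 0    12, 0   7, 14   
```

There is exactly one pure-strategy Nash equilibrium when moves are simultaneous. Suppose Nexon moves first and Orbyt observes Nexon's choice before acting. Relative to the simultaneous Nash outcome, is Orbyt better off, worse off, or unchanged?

better off

Backward induction with Nexon moving first.
- Alpha: BR = Std4, leader payoff 1.
- Beta: BR = Std1, leader payoff 12.
- Gamma: BR = Std4, leader payoff 7.
Nexon's induced payoffs are 1, 12, 7, so Nexon commits to Beta. Subgame-perfect outcome: (Beta, Std1) with payoffs (12, 19).
Now find the simultaneous Nash equilibrium.
Nexon's best replies: Std1→Gamma; Std2→Beta; Std3→Gamma; Std4→Gamma.
Orbyt's best replies: Alpha→Std4; Beta→Std1; Gamma→Std4.
The unique mutual best reply is (Gamma, Std4), giving (7, 14).
Orbyt earns 19 sequentially versus 14 at the Nash outcome: better off.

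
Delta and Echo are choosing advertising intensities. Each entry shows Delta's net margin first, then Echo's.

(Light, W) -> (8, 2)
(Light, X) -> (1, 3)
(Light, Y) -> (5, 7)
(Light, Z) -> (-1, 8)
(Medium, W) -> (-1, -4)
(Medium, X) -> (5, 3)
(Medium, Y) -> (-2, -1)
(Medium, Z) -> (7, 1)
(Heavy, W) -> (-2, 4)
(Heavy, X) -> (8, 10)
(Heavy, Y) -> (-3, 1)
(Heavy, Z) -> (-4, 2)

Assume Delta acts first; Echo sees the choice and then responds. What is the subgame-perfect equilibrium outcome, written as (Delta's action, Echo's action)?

Echo best-responds to each possible Delta move:
- Light: Echo compares 2, 3, 7, 8 and picks Z; Delta would get -1.
- Medium: Echo compares -4, 3, -1, 1 and picks X; Delta would get 5.
- Heavy: Echo compares 4, 10, 1, 2 and picks X; Delta would get 8.
Among -1, 5, 8, the best is 8 at Heavy. Subgame-perfect outcome: (Heavy, X) with payoffs (8, 10).

(Heavy, X)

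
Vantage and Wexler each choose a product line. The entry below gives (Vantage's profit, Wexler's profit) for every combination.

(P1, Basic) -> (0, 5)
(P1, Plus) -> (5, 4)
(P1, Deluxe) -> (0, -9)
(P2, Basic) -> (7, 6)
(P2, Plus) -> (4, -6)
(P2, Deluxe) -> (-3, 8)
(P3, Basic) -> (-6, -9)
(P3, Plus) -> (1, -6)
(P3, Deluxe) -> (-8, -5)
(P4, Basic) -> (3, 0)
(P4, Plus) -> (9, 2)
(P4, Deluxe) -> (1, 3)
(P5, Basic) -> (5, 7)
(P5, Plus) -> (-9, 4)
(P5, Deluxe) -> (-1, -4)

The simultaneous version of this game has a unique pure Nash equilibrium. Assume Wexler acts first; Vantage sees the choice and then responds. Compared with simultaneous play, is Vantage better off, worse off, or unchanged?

Backward induction with Wexler moving first.
- Basic → Vantage plays P2 (best of 0, 7, -6, 3, 5); Wexler gets 6.
- Plus → Vantage plays P4 (best of 5, 4, 1, 9, -9); Wexler gets 2.
- Deluxe → Vantage plays P4 (best of 0, -3, -8, 1, -1); Wexler gets 3.
Maximizing over 6, 2, 3, Wexler chooses Basic. Subgame-perfect outcome: (P2, Basic) with payoffs (7, 6).
For the simultaneous game, intersect best replies.
Vantage's best replies: Basic→P2; Plus→P4; Deluxe→P4.
Wexler's best replies: P1→Basic; P2→Deluxe; P3→Deluxe; P4→Deluxe; P5→Basic.
The unique mutual best reply is (P4, Deluxe), giving (1, 3).
Vantage earns 7 sequentially versus 1 at the Nash outcome: better off.

better off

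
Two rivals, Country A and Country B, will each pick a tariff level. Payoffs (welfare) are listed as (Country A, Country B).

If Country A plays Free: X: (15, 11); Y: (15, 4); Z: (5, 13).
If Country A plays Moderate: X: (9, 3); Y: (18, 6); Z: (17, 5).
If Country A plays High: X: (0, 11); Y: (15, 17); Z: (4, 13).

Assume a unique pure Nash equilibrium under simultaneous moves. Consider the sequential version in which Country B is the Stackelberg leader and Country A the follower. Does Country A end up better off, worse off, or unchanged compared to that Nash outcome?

Backward induction with Country B moving first.
- X: BR = Free, leader payoff 11.
- Y: BR = Moderate, leader payoff 6.
- Z: BR = Moderate, leader payoff 5.
Country B's induced payoffs are 11, 6, 5, so Country B commits to X. Subgame-perfect outcome: (Free, X) with payoffs (15, 11).
For the simultaneous game, intersect best replies.
Country A's best replies: X→Free; Y→Moderate; Z→Moderate.
Country B's best replies: Free→Z; Moderate→Y; High→Y.
The unique mutual best reply is (Moderate, Y), giving (18, 6).
Country A earns 15 sequentially versus 18 at the Nash outcome: worse off.

worse off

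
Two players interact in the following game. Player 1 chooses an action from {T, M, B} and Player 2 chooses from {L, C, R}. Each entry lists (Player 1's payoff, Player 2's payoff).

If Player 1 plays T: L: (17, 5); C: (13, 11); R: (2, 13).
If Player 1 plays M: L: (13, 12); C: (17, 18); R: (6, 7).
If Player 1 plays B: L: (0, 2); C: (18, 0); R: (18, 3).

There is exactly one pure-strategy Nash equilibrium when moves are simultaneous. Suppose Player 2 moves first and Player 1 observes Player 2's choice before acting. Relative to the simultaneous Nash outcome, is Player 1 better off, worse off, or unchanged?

Player 1 best-responds to each possible Player 2 move:
- L: Player 1 compares 17, 13, 0 and picks T; Player 2 would get 5.
- C: Player 1 compares 13, 17, 18 and picks B; Player 2 would get 0.
- R: Player 1 compares 2, 6, 18 and picks B; Player 2 would get 3.
Among 5, 0, 3, the best is 5 at L. Subgame-perfect outcome: (T, L) with payoffs (17, 5).
For the simultaneous game, intersect best replies.
Player 1's best replies: L→T; C→B; R→B.
Player 2's best replies: T→R; M→C; B→R.
Only (B, R) has each player best-responding; Nash payoffs (18, 3).
Player 1 earns 17 sequentially versus 18 at the Nash outcome: worse off.

worse off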